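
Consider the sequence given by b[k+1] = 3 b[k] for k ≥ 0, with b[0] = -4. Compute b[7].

-8748

b[1] = 3(-4) = -12
b[2] = 3(-12) = -36
b[3] = 3(-36) = -108
b[4] = 3(-108) = -324
b[5] = 3(-324) = -972
b[6] = 3(-972) = -2916
b[7] = 3(-2916) = -8748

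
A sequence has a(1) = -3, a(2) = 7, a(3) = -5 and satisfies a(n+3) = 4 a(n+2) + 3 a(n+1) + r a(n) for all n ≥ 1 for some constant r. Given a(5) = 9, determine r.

a(4) = 1 - 3r
a(5) = -11 - 5r
So -11 - 5r = 9, giving r = -4.

-4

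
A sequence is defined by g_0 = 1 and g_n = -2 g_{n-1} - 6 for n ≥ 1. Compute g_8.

766

g_1 = -2(1) - 6 = -8
g_2 = -2(-8) - 6 = 10
g_3 = -2(10) - 6 = -26
g_4 = -2(-26) - 6 = 46
g_5 = -2(46) - 6 = -98
g_6 = -2(-98) - 6 = 190
g_7 = -2(190) - 6 = -386
g_8 = -2(-386) - 6 = 766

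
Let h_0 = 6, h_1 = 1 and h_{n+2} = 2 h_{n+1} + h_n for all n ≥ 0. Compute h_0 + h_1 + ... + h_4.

h_2 = 2(1) + 6 = 8
h_3 = 2(8) + 1 = 17
h_4 = 2(17) + 8 = 42
Sum = 6 + 1 + 8 + 17 + 42 = 74

74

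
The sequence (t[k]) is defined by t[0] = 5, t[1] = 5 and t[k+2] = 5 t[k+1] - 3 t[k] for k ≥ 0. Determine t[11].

3929660

t[2] = 5(5) - 3(5) = 10
t[3] = 5(10) - 3(5) = 35
t[4] = 5(35) - 3(10) = 145
t[5] = 5(145) - 3(35) = 620
t[6] = 5(620) - 3(145) = 2665
t[7] = 5(2665) - 3(620) = 11465
t[8] = 5(11465) - 3(2665) = 49330
t[9] = 5(49330) - 3(11465) = 212255
t[10] = 5(212255) - 3(49330) = 913285
t[11] = 5(913285) - 3(212255) = 3929660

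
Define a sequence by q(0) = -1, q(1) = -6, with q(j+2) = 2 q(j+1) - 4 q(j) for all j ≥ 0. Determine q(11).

q(2) = 2(-6) - 4(-1) = -8
q(3) = 2(-8) - 4(-6) = 8
q(4) = 2(8) - 4(-8) = 48
q(5) = 2(48) - 4(8) = 64
q(6) = 2(64) - 4(48) = -64
q(7) = 2(-64) - 4(64) = -384
q(8) = 2(-384) - 4(-64) = -512
q(9) = 2(-512) - 4(-384) = 512
q(10) = 2(512) - 4(-512) = 3072
q(11) = 2(3072) - 4(512) = 4096

4096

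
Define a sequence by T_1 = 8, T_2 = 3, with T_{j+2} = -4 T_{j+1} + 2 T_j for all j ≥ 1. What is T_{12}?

-1646240

T_3 = -4(3) + 2(8) = 4
T_4 = -4(4) + 2(3) = -10
T_5 = -4(-10) + 2(4) = 48
T_6 = -4(48) + 2(-10) = -212
T_7 = -4(-212) + 2(48) = 944
T_8 = -4(944) + 2(-212) = -4200
T_9 = -4(-4200) + 2(944) = 18688
T_{10} = -4(18688) + 2(-4200) = -83152
T_{11} = -4(-83152) + 2(18688) = 369984
T_{12} = -4(369984) + 2(-83152) = -1646240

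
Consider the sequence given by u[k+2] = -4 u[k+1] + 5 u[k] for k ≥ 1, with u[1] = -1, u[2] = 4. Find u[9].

u[3] = -4*4 + 5*(-1) = -21
u[4] = -4*(-21) + 5*4 = 104
u[5] = -4*104 + 5*(-21) = -521
u[6] = -4*(-521) + 5*104 = 2604
u[7] = -4*2604 + 5*(-521) = -13021
u[8] = -4*(-13021) + 5*2604 = 65104
u[9] = -4*65104 + 5*(-13021) = -325521

-325521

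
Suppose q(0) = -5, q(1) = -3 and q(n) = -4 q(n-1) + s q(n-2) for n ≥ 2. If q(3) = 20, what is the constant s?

q(2) = 12 - 5s
q(3) = -48 + 17s
So -48 + 17s = 20, giving s = 4.

4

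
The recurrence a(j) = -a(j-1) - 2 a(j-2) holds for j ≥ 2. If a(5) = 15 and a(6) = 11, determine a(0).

-2

Rearranging, a(j-2) = (a(j) + a(j-1)) / -2.
a(4) = (11 + 15) / -2 = 26/-2 = -13
a(3) = (15 + (-13)) / -2 = 2/-2 = -1
a(2) = (-13 + (-1)) / -2 = -14/-2 = 7
a(1) = (-1 + 7) / -2 = 6/-2 = -3
a(0) = (7 + (-3)) / -2 = 4/-2 = -2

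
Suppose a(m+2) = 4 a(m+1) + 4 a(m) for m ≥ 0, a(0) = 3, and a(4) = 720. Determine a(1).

Let a(1) = y.
a(2) = 12 + 4y
a(3) = 48 + 20y
a(4) = 240 + 96y
So 240 + 96y = 720, giving y = 5.

5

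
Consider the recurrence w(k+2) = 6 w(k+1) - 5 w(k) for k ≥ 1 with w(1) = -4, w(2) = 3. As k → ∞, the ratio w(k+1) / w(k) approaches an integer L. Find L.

The characteristic equation is r^2 - 6r + 5 = 0, which factors as (r - 5)(r - 1) = 0.
So the roots are 5 and 1. Since |5| > |1| and the coefficient of 5^k is non-zero, the ratio tends to 5.

5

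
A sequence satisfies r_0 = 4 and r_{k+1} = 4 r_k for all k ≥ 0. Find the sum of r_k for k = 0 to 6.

r_1 = 4*4 = 16
r_2 = 4*16 = 64
r_3 = 4*64 = 256
r_4 = 4*256 = 1024
r_5 = 4*1024 = 4096
r_6 = 4*4096 = 16384
Sum = 4 + 16 + 64 + 256 + 1024 + 4096 + 16384 = 21844

21844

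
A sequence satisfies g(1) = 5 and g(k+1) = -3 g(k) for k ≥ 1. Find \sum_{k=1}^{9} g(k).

24605

g(2) = -3*5 = -15
g(3) = -3*(-15) = 45
g(4) = -3*45 = -135
g(5) = -3*(-135) = 405
g(6) = -3*405 = -1215
g(7) = -3*(-1215) = 3645
g(8) = -3*3645 = -10935
g(9) = -3*(-10935) = 32805
Sum = 5 + (-15) + 45 + (-135) + 405 + (-1215) + 3645 + (-10935) + 32805 = 24605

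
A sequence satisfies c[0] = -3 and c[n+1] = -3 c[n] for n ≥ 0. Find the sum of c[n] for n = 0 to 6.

c[1] = -3(-3) = 9
c[2] = -3(9) = -27
c[3] = -3(-27) = 81
c[4] = -3(81) = -243
c[5] = -3(-243) = 729
c[6] = -3(729) = -2187
Sum = (-3) + 9 + (-27) + 81 + (-243) + 729 + (-2187) = -1641

-1641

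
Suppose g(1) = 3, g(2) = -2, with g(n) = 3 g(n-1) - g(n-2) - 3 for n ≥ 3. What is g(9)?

g(3) = 3(-2) - 3 - 3 = -12
g(4) = 3(-12) - (-2) - 3 = -37
g(5) = 3(-37) - (-12) - 3 = -102
g(6) = 3(-102) - (-37) - 3 = -272
g(7) = 3(-272) - (-102) - 3 = -717
g(8) = 3(-717) - (-272) - 3 = -1882
g(9) = 3(-1882) - (-717) - 3 = -4932

-4932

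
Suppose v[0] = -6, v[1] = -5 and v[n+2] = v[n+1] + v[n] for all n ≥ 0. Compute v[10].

-479

v[2] = (-5) + (-6) = -11
v[3] = (-11) + (-5) = -16
v[4] = (-16) + (-11) = -27
v[5] = (-27) + (-16) = -43
v[6] = (-43) + (-27) = -70
v[7] = (-70) + (-43) = -113
v[8] = (-113) + (-70) = -183
v[9] = (-183) + (-113) = -296
v[10] = (-296) + (-183) = -479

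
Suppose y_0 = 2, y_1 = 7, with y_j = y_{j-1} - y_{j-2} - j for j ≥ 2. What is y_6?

-4

y_2 = 7 - 2 - 2 = 3
y_3 = 3 - 7 - 3 = -7
y_4 = (-7) - 3 - 4 = -14
y_5 = (-14) - (-7) - 5 = -12
y_6 = (-12) - (-14) - 6 = -4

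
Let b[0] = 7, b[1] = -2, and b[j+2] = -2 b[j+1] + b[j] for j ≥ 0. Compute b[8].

1999

b[2] = -2(-2) + 7 = 11
b[3] = -2(11) + (-2) = -24
b[4] = -2(-24) + 11 = 59
b[5] = -2(59) + (-24) = -142
b[6] = -2(-142) + 59 = 343
b[7] = -2(343) + (-142) = -828
b[8] = -2(-828) + 343 = 1999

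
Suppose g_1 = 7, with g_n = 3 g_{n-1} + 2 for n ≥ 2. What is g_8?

g_2 = 3(7) + 2 = 23
g_3 = 3(23) + 2 = 71
g_4 = 3(71) + 2 = 215
g_5 = 3(215) + 2 = 647
g_6 = 3(647) + 2 = 1943
g_7 = 3(1943) + 2 = 5831
g_8 = 3(5831) + 2 = 17495

17495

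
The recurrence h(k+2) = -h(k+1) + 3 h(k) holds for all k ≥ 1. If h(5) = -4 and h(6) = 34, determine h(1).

2

Rearranging, h(k-2) = (h(k) + h(k-1)) / 3.
h(4) = (34 + (-4)) / 3 = 30/3 = 10
h(3) = (-4 + 10) / 3 = 6/3 = 2
h(2) = (10 + 2) / 3 = 12/3 = 4
h(1) = (2 + 4) / 3 = 6/3 = 2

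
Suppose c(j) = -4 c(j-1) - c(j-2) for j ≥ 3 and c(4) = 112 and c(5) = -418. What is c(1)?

-2

Rearranging, c(j-2) = -(c(j) + 4 c(j-1)).
c(3) = -(-418 + 4(112)) = -30
c(2) = -(112 + 4(-30)) = 8
c(1) = -(-30 + 4(8)) = -2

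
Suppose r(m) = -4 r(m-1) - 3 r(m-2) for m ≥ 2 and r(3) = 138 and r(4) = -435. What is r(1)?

Rearranging, r(m-2) = (r(m) + 4 r(m-1)) / -3.
r(2) = (-435 + 4·138) / -3 = 117/-3 = -39
r(1) = (138 + 4·(-39)) / -3 = -18/-3 = 6

6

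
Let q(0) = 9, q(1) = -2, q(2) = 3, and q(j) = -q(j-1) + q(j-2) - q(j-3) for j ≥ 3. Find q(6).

69

q(3) = -3 + (-2) - 9 = -14
q(4) = -(-14) + 3 - (-2) = 19
q(5) = -19 + (-14) - 3 = -36
q(6) = -(-36) + 19 - (-14) = 69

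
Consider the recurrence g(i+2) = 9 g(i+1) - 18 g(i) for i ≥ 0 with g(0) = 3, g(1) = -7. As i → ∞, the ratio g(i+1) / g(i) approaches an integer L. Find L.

The characteristic equation is r^2 - 9r + 18 = 0, which factors as (r - 6)(r - 3) = 0.
So the roots are 6 and 3. Since |6| > |3| and the coefficient of 6^i is non-zero, the ratio tends to 6.

6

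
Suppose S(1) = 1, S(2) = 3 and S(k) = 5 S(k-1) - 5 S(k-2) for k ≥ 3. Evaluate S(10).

76875

S(3) = 5(3) - 5(1) = 10
S(4) = 5(10) - 5(3) = 35
S(5) = 5(35) - 5(10) = 125
S(6) = 5(125) - 5(35) = 450
S(7) = 5(450) - 5(125) = 1625
S(8) = 5(1625) - 5(450) = 5875
S(9) = 5(5875) - 5(1625) = 21250
S(10) = 5(21250) - 5(5875) = 76875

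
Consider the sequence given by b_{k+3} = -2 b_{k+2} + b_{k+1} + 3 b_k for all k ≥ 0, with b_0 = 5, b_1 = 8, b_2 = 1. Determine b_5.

58

b_3 = -2·1 + 8 + 3·5 = 21
b_4 = -2·21 + 1 + 3·8 = -17
b_5 = -2·(-17) + 21 + 3·1 = 58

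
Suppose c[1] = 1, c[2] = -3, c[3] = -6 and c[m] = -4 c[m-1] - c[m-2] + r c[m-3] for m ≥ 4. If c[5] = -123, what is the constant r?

c[4] = 27 + r
c[5] = -102 - 7r
So -102 - 7r = -123, giving r = 3.

3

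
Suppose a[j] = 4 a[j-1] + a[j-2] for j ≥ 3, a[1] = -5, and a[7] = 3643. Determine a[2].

Let a[2] = w.
a[3] = -5 + 4w
a[4] = -20 + 17w
a[5] = -85 + 72w
a[6] = -360 + 305w
a[7] = -1525 + 1292w
So -1525 + 1292w = 3643, giving w = 4.

4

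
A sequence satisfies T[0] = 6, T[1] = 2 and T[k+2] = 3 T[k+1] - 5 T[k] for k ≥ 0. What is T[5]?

32

T[2] = 3(2) - 5(6) = -24
T[3] = 3(-24) - 5(2) = -82
T[4] = 3(-82) - 5(-24) = -126
T[5] = 3(-126) - 5(-82) = 32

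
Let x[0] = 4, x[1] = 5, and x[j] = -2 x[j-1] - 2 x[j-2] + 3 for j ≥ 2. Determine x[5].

x[2] = -2*5 - 2*4 + 3 = -15
x[3] = -2*(-15) - 2*5 + 3 = 23
x[4] = -2*23 - 2*(-15) + 3 = -13
x[5] = -2*(-13) - 2*23 + 3 = -17

-17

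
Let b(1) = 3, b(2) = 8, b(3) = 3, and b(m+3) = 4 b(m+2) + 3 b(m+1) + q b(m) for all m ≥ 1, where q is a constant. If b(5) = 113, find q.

b(4) = 36 + 3q
b(5) = 153 + 20q
So 153 + 20q = 113, giving q = -2.

-2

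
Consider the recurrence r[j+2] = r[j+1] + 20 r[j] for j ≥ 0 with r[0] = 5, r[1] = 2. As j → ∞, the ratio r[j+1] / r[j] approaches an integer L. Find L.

The characteristic equation is r^2 - r - 20 = 0, which factors as (r - 5)(r + 4) = 0.
So the roots are 5 and -4. Since |5| > |-4| and the coefficient of 5^j is non-zero, the ratio tends to 5.

5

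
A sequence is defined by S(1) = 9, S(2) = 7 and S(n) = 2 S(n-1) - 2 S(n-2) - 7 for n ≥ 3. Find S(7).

9

S(3) = 2(7) - 2(9) - 7 = -11
S(4) = 2(-11) - 2(7) - 7 = -43
S(5) = 2(-43) - 2(-11) - 7 = -71
S(6) = 2(-71) - 2(-43) - 7 = -63
S(7) = 2(-63) - 2(-71) - 7 = 9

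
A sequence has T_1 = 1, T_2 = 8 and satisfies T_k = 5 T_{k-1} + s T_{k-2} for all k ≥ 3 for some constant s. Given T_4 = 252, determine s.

T_3 = 40 + s
T_4 = 200 + 13s
So 200 + 13s = 252, giving s = 4.

4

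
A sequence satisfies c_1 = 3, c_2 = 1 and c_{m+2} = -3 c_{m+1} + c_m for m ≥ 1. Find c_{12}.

12970

c_3 = -3(1) + 3 = 0
c_4 = -3(0) + 1 = 1
c_5 = -3(1) + 0 = -3
c_6 = -3(-3) + 1 = 10
c_7 = -3(10) + (-3) = -33
c_8 = -3(-33) + 10 = 109
c_9 = -3(109) + (-33) = -360
c_{10} = -3(-360) + 109 = 1189
c_{11} = -3(1189) + (-360) = -3927
c_{12} = -3(-3927) + 1189 = 12970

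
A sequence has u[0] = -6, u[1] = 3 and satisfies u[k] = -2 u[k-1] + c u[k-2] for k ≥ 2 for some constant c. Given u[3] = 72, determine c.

u[2] = -6 - 6c
u[3] = 12 + 15c
So 12 + 15c = 72, giving c = 4.

4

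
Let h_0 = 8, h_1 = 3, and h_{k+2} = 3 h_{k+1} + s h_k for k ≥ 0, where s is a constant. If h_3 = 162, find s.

h_2 = 9 + 8s
h_3 = 27 + 27s
So 27 + 27s = 162, giving s = 5.

5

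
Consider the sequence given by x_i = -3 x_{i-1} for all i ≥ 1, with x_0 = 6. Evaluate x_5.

-1458

x_1 = -3·6 = -18
x_2 = -3·(-18) = 54
x_3 = -3·54 = -162
x_4 = -3·(-162) = 486
x_5 = -3·486 = -1458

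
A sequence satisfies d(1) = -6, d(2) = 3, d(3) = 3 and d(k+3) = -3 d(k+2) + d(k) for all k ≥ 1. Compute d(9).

d(4) = -3*3 + (-6) = -15
d(5) = -3*(-15) + 3 = 48
d(6) = -3*48 + 3 = -141
d(7) = -3*(-141) + (-15) = 408
d(8) = -3*408 + 48 = -1176
d(9) = -3*(-1176) + (-141) = 3387

3387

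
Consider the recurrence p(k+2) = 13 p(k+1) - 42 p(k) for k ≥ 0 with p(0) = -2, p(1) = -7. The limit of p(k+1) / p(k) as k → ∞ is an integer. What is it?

7

The characteristic equation is r^2 - 13r + 42 = 0, which factors as (r - 7)(r - 6) = 0.
So the roots are 7 and 6. Since |7| > |6| and the coefficient of 7^k is non-zero, the ratio tends to 7.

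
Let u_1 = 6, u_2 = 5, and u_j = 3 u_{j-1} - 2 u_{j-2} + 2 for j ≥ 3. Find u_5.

13

u_3 = 3*5 - 2*6 + 2 = 5
u_4 = 3*5 - 2*5 + 2 = 7
u_5 = 3*7 - 2*5 + 2 = 13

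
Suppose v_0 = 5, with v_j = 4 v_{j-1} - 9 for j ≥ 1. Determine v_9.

v_1 = 4*5 - 9 = 11
v_2 = 4*11 - 9 = 35
v_3 = 4*35 - 9 = 131
v_4 = 4*131 - 9 = 515
v_5 = 4*515 - 9 = 2051
v_6 = 4*2051 - 9 = 8195
v_7 = 4*8195 - 9 = 32771
v_8 = 4*32771 - 9 = 131075
v_9 = 4*131075 - 9 = 524291

524291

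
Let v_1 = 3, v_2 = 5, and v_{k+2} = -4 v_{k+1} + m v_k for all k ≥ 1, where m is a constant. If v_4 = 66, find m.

2

v_3 = -20 + 3m
v_4 = 80 - 7m
So 80 - 7m = 66, giving m = 2.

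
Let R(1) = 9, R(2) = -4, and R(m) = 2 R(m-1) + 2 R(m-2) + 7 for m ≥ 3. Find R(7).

R(3) = 2(-4) + 2(9) + 7 = 17
R(4) = 2(17) + 2(-4) + 7 = 33
R(5) = 2(33) + 2(17) + 7 = 107
R(6) = 2(107) + 2(33) + 7 = 287
R(7) = 2(287) + 2(107) + 7 = 795

795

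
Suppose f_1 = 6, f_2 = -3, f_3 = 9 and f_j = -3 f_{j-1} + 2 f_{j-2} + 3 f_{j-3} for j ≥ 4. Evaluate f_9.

f_4 = -3·9 + 2·(-3) + 3·6 = -15
f_5 = -3·(-15) + 2·9 + 3·(-3) = 54
f_6 = -3·54 + 2·(-15) + 3·9 = -165
f_7 = -3·(-165) + 2·54 + 3·(-15) = 558
f_8 = -3·558 + 2·(-165) + 3·54 = -1842
f_9 = -3·(-1842) + 2·558 + 3·(-165) = 6147

6147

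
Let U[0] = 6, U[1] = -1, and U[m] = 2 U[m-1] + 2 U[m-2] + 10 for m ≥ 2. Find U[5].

398

U[2] = 2·(-1) + 2·6 + 10 = 20
U[3] = 2·20 + 2·(-1) + 10 = 48
U[4] = 2·48 + 2·20 + 10 = 146
U[5] = 2·146 + 2·48 + 10 = 398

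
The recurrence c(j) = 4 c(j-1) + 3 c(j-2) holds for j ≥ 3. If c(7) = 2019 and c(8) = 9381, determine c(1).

Rearranging, c(j-2) = (c(j) - 4 c(j-1)) / 3.
c(6) = (9381 - 4*2019) / 3 = 1305/3 = 435
c(5) = (2019 - 4*435) / 3 = 279/3 = 93
c(4) = (435 - 4*93) / 3 = 63/3 = 21
c(3) = (93 - 4*21) / 3 = 9/3 = 3
c(2) = (21 - 4*3) / 3 = 9/3 = 3
c(1) = (3 - 4*3) / 3 = -9/3 = -3

-3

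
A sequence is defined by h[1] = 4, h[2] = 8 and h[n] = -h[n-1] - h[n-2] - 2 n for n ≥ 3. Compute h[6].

-20

h[3] = -8 - 4 - 6 = -18
h[4] = -(-18) - 8 - 8 = 2
h[5] = -2 - (-18) - 10 = 6
h[6] = -6 - 2 - 12 = -20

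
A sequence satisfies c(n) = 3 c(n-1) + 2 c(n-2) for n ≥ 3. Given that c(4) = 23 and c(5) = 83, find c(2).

1

Rearranging, c(n-2) = (c(n) - 3 c(n-1)) / 2.
c(3) = (83 - 3(23)) / 2 = 14/2 = 7
c(2) = (23 - 3(7)) / 2 = 2/2 = 1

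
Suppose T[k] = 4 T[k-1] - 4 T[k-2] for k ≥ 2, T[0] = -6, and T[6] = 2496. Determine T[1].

Let T[1] = w.
T[2] = 24 + 4w
T[3] = 96 + 12w
T[4] = 288 + 32w
T[5] = 768 + 80w
T[6] = 1920 + 192w
So 1920 + 192w = 2496, giving w = 3.

3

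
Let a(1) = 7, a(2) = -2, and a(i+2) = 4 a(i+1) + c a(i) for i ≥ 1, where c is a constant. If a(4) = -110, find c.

a(3) = -8 + 7c
a(4) = -32 + 26c
So -32 + 26c = -110, giving c = -3.

-3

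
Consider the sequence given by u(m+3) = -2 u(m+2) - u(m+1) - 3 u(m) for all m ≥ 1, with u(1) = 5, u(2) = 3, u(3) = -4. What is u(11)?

858

u(4) = -2(-4) - 3 - 3(5) = -10
u(5) = -2(-10) - (-4) - 3(3) = 15
u(6) = -2(15) - (-10) - 3(-4) = -8
u(7) = -2(-8) - 15 - 3(-10) = 31
u(8) = -2(31) - (-8) - 3(15) = -99
u(9) = -2(-99) - 31 - 3(-8) = 191
u(10) = -2(191) - (-99) - 3(31) = -376
u(11) = -2(-376) - 191 - 3(-99) = 858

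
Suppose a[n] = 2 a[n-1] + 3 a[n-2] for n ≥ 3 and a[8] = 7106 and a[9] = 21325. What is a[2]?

Rearranging, a[n-2] = (a[n] - 2 a[n-1]) / 3.
a[7] = (21325 - 2·7106) / 3 = 7113/3 = 2371
a[6] = (7106 - 2·2371) / 3 = 2364/3 = 788
a[5] = (2371 - 2·788) / 3 = 795/3 = 265
a[4] = (788 - 2·265) / 3 = 258/3 = 86
a[3] = (265 - 2·86) / 3 = 93/3 = 31
a[2] = (86 - 2·31) / 3 = 24/3 = 8

8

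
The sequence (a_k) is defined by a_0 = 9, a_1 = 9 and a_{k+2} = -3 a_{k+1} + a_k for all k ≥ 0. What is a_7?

7461

a_2 = -3*9 + 9 = -18
a_3 = -3*(-18) + 9 = 63
a_4 = -3*63 + (-18) = -207
a_5 = -3*(-207) + 63 = 684
a_6 = -3*684 + (-207) = -2259
a_7 = -3*(-2259) + 684 = 7461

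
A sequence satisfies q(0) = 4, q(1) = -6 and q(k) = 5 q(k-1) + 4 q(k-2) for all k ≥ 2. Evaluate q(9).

q(2) = 5·(-6) + 4·4 = -14
q(3) = 5·(-14) + 4·(-6) = -94
q(4) = 5·(-94) + 4·(-14) = -526
q(5) = 5·(-526) + 4·(-94) = -3006
q(6) = 5·(-3006) + 4·(-526) = -17134
q(7) = 5·(-17134) + 4·(-3006) = -97694
q(8) = 5·(-97694) + 4·(-17134) = -557006
q(9) = 5·(-557006) + 4·(-97694) = -3175806

-3175806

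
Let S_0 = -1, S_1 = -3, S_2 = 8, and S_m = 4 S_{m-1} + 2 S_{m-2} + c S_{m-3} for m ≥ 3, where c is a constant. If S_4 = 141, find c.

S_3 = 26 - c
S_4 = 120 - 7c
So 120 - 7c = 141, giving c = -3.

-3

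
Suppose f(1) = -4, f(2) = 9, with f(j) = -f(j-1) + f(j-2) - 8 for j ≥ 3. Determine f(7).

-124

f(3) = -9 + (-4) - 8 = -21
f(4) = -(-21) + 9 - 8 = 22
f(5) = -22 + (-21) - 8 = -51
f(6) = -(-51) + 22 - 8 = 65
f(7) = -65 + (-51) - 8 = -124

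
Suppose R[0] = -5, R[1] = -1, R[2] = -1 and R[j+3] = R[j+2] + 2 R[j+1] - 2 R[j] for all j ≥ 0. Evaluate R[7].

R[3] = (-1) + 2·(-1) - 2·(-5) = 7
R[4] = 7 + 2·(-1) - 2·(-1) = 7
R[5] = 7 + 2·7 - 2·(-1) = 23
R[6] = 23 + 2·7 - 2·7 = 23
R[7] = 23 + 2·23 - 2·7 = 55

55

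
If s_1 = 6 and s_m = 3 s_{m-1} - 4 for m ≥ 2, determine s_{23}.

The fixed point is -4/(1 - 3) = 2, so s_m - 2 = 3(s_{m-1} - 2).
Hence s_m = 4·3^{m-1} + 2.
s_{23} = 4·3^{22} + 2 = 4·31381059609 + 2 = 125524238438.

125524238438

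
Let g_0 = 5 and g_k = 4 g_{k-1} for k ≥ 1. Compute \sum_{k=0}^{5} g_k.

g_1 = 4(5) = 20
g_2 = 4(20) = 80
g_3 = 4(80) = 320
g_4 = 4(320) = 1280
g_5 = 4(1280) = 5120
Sum = 5 + 20 + 80 + 320 + 1280 + 5120 = 6825

6825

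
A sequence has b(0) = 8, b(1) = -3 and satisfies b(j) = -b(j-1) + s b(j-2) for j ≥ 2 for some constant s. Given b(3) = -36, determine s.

b(2) = 3 + 8s
b(3) = -3 - 11s
So -3 - 11s = -36, giving s = 3.

3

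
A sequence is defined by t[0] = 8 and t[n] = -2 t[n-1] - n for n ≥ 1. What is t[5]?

-265

t[1] = -2·8 - 1 = -17
t[2] = -2·(-17) - 2 = 32
t[3] = -2·32 - 3 = -67
t[4] = -2·(-67) - 4 = 130
t[5] = -2·130 - 5 = -265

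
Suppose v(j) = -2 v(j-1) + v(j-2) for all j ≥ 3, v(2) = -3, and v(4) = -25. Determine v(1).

5

Let v(1) = x.
v(3) = 6 + x
v(4) = -15 - 2x
So -15 - 2x = -25, giving x = 5.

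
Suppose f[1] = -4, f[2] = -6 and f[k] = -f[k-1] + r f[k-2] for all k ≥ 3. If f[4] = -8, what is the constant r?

1

f[3] = 6 - 4r
f[4] = -6 - 2r
So -6 - 2r = -8, giving r = 1.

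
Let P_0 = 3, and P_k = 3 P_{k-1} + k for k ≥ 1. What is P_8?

24599

P_1 = 3*3 + 1 = 10
P_2 = 3*10 + 2 = 32
P_3 = 3*32 + 3 = 99
P_4 = 3*99 + 4 = 301
P_5 = 3*301 + 5 = 908
P_6 = 3*908 + 6 = 2730
P_7 = 3*2730 + 7 = 8197
P_8 = 3*8197 + 8 = 24599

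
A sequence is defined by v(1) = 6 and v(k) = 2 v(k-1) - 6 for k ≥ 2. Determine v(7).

v(2) = 2(6) - 6 = 6
v(3) = 2(6) - 6 = 6
v(4) = 2(6) - 6 = 6
v(5) = 2(6) - 6 = 6
v(6) = 2(6) - 6 = 6
v(7) = 2(6) - 6 = 6

6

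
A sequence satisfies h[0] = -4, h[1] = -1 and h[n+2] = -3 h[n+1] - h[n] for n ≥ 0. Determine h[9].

-6532

h[2] = -3(-1) - (-4) = 7
h[3] = -3(7) - (-1) = -20
h[4] = -3(-20) - 7 = 53
h[5] = -3(53) - (-20) = -139
h[6] = -3(-139) - 53 = 364
h[7] = -3(364) - (-139) = -953
h[8] = -3(-953) - 364 = 2495
h[9] = -3(2495) - (-953) = -6532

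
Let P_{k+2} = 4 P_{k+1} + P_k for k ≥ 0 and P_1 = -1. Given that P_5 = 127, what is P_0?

Let P_0 = v.
P_2 = -4 + v
P_3 = -17 + 4v
P_4 = -72 + 17v
P_5 = -305 + 72v
So -305 + 72v = 127, giving v = 6.

6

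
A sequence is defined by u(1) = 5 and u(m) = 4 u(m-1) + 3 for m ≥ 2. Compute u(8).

98303

u(2) = 4(5) + 3 = 23
u(3) = 4(23) + 3 = 95
u(4) = 4(95) + 3 = 383
u(5) = 4(383) + 3 = 1535
u(6) = 4(1535) + 3 = 6143
u(7) = 4(6143) + 3 = 24575
u(8) = 4(24575) + 3 = 98303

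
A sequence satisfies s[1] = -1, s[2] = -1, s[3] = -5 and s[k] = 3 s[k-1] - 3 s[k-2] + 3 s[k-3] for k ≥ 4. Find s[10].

-1809

s[4] = 3·(-5) - 3·(-1) + 3·(-1) = -15
s[5] = 3·(-15) - 3·(-5) + 3·(-1) = -33
s[6] = 3·(-33) - 3·(-15) + 3·(-5) = -69
s[7] = 3·(-69) - 3·(-33) + 3·(-15) = -153
s[8] = 3·(-153) - 3·(-69) + 3·(-33) = -351
s[9] = 3·(-351) - 3·(-153) + 3·(-69) = -801
s[10] = 3·(-801) - 3·(-351) + 3·(-153) = -1809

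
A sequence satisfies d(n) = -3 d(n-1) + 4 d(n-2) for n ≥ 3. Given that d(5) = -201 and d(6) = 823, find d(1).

3

Rearranging, d(n-2) = (d(n) + 3 d(n-1)) / 4.
d(4) = (823 + 3*(-201)) / 4 = 220/4 = 55
d(3) = (-201 + 3*55) / 4 = -36/4 = -9
d(2) = (55 + 3*(-9)) / 4 = 28/4 = 7
d(1) = (-9 + 3*7) / 4 = 12/4 = 3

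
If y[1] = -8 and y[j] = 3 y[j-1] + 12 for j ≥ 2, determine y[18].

The fixed point is 12/(1 - 3) = -6, so y[j] + 6 = 3(y[j-1] + 6).
Hence y[j] = -2·3^{j-1} - 6.
y[18] = -2·3^{17} - 6 = -2·129140163 - 6 = -258280332.

-258280332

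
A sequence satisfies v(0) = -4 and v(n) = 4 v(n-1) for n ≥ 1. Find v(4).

-1024

v(1) = 4·(-4) = -16
v(2) = 4·(-16) = -64
v(3) = 4·(-64) = -256
v(4) = 4·(-256) = -1024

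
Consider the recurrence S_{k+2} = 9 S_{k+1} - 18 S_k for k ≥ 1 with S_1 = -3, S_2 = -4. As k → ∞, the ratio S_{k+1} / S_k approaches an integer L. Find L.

6

The characteristic equation is r^2 - 9r + 18 = 0, which factors as (r - 6)(r - 3) = 0.
So the roots are 6 and 3. Since |6| > |3| and the coefficient of 6^k is non-zero, the ratio tends to 6.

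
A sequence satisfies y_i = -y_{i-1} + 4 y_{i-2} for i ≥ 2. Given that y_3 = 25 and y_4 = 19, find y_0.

Rearranging, y_{i-2} = (y_i + y_{i-1}) / 4.
y_2 = (19 + 25) / 4 = 44/4 = 11
y_1 = (25 + 11) / 4 = 36/4 = 9
y_0 = (11 + 9) / 4 = 20/4 = 5

5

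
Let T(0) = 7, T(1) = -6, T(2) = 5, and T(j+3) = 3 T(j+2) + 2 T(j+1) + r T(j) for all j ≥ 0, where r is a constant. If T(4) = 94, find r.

5

T(3) = 3 + 7r
T(4) = 19 + 15r
So 19 + 15r = 94, giving r = 5.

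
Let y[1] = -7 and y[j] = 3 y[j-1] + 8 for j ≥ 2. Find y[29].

The fixed point is 8/(1 - 3) = -4, so y[j] + 4 = 3(y[j-1] + 4).
Hence y[j] = -3·3^{j-1} - 4.
y[29] = -3·3^{28} - 4 = -3·22876792454961 - 4 = -68630377364887.

-68630377364887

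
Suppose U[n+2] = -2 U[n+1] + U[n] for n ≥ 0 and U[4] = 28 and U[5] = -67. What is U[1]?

Rearranging, U[n-2] = U[n] + 2 U[n-1].
U[3] = -67 + 2*28 = -11
U[2] = 28 + 2*(-11) = 6
U[1] = -11 + 2*6 = 1

1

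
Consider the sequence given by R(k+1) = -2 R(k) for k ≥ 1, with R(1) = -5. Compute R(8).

640

R(2) = -2·(-5) = 10
R(3) = -2·10 = -20
R(4) = -2·(-20) = 40
R(5) = -2·40 = -80
R(6) = -2·(-80) = 160
R(7) = -2·160 = -320
R(8) = -2·(-320) = 640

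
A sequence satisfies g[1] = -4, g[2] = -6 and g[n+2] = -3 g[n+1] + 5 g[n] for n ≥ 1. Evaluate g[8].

-5214

g[3] = -3*(-6) + 5*(-4) = -2
g[4] = -3*(-2) + 5*(-6) = -24
g[5] = -3*(-24) + 5*(-2) = 62
g[6] = -3*62 + 5*(-24) = -306
g[7] = -3*(-306) + 5*62 = 1228
g[8] = -3*1228 + 5*(-306) = -5214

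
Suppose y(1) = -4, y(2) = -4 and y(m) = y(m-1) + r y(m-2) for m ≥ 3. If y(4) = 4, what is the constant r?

-1

y(3) = -4 - 4r
y(4) = -4 - 8r
So -4 - 8r = 4, giving r = -1.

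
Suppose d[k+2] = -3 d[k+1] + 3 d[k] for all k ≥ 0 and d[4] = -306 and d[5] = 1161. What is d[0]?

-1

Rearranging, d[k-2] = (d[k] + 3 d[k-1]) / 3.
d[3] = (1161 + 3(-306)) / 3 = 243/3 = 81
d[2] = (-306 + 3(81)) / 3 = -63/3 = -21
d[1] = (81 + 3(-21)) / 3 = 18/3 = 6
d[0] = (-21 + 3(6)) / 3 = -3/3 = -1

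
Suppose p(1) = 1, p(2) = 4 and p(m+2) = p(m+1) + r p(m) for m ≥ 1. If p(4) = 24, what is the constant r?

p(3) = 4 + r
p(4) = 4 + 5r
So 4 + 5r = 24, giving r = 4.

4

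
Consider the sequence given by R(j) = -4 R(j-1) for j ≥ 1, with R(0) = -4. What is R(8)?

-262144

R(1) = -4(-4) = 16
R(2) = -4(16) = -64
R(3) = -4(-64) = 256
R(4) = -4(256) = -1024
R(5) = -4(-1024) = 4096
R(6) = -4(4096) = -16384
R(7) = -4(-16384) = 65536
R(8) = -4(65536) = -262144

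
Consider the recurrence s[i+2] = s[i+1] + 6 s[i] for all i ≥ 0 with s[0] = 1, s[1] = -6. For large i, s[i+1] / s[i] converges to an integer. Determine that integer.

The characteristic equation is r^2 - r - 6 = 0, which factors as (r - 3)(r + 2) = 0.
So the roots are 3 and -2. Since |3| > |-2| and the coefficient of 3^i is non-zero, the ratio tends to 3.

3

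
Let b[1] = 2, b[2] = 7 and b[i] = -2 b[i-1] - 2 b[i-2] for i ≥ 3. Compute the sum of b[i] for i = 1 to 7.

49

b[3] = -2(7) - 2(2) = -18
b[4] = -2(-18) - 2(7) = 22
b[5] = -2(22) - 2(-18) = -8
b[6] = -2(-8) - 2(22) = -28
b[7] = -2(-28) - 2(-8) = 72
Sum = 2 + 7 + (-18) + 22 + (-8) + (-28) + 72 = 49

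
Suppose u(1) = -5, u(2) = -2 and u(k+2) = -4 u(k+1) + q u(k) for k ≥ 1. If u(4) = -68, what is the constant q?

-2

u(3) = 8 - 5q
u(4) = -32 + 18q
So -32 + 18q = -68, giving q = -2.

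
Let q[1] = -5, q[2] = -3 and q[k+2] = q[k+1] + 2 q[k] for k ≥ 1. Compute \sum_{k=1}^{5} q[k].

q[3] = (-3) + 2*(-5) = -13
q[4] = (-13) + 2*(-3) = -19
q[5] = (-19) + 2*(-13) = -45
Sum = (-5) + (-3) + (-13) + (-19) + (-45) = -85

-85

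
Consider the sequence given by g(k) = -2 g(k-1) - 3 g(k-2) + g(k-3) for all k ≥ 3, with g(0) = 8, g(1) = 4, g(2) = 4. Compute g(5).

g(3) = -2·4 - 3·4 + 8 = -12
g(4) = -2·(-12) - 3·4 + 4 = 16
g(5) = -2·16 - 3·(-12) + 4 = 8

8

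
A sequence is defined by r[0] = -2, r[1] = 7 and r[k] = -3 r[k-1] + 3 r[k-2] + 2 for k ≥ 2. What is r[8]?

-76057

r[2] = -3(7) + 3(-2) + 2 = -25
r[3] = -3(-25) + 3(7) + 2 = 98
r[4] = -3(98) + 3(-25) + 2 = -367
r[5] = -3(-367) + 3(98) + 2 = 1397
r[6] = -3(1397) + 3(-367) + 2 = -5290
r[7] = -3(-5290) + 3(1397) + 2 = 20063
r[8] = -3(20063) + 3(-5290) + 2 = -76057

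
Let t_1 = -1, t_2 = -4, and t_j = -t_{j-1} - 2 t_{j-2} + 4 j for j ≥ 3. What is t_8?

-74

t_3 = -(-4) - 2*(-1) + 12 = 18
t_4 = -18 - 2*(-4) + 16 = 6
t_5 = -6 - 2*18 + 20 = -22
t_6 = -(-22) - 2*6 + 24 = 34
t_7 = -34 - 2*(-22) + 28 = 38
t_8 = -38 - 2*34 + 32 = -74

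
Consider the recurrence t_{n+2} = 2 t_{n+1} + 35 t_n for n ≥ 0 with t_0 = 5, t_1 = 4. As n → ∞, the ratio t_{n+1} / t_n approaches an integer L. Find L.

7

The characteristic equation is r^2 - 2r - 35 = 0, which factors as (r - 7)(r + 5) = 0.
So the roots are 7 and -5. Since |7| > |-5| and the coefficient of 7^n is non-zero, the ratio tends to 7.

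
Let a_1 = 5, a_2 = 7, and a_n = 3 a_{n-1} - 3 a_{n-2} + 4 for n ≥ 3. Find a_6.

a_3 = 3*7 - 3*5 + 4 = 10
a_4 = 3*10 - 3*7 + 4 = 13
a_5 = 3*13 - 3*10 + 4 = 13
a_6 = 3*13 - 3*13 + 4 = 4

4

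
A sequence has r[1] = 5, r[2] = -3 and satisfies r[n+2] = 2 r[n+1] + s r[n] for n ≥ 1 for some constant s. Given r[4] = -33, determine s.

r[3] = -6 + 5s
r[4] = -12 + 7s
So -12 + 7s = -33, giving s = -3.

-3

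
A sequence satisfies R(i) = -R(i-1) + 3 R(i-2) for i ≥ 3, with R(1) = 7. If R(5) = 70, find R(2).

2

Let R(2) = z.
R(3) = 21 - z
R(4) = -21 + 4z
R(5) = 84 - 7z
So 84 - 7z = 70, giving z = 2.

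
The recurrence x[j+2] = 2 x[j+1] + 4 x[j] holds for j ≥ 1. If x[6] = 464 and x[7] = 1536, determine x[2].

1

Rearranging, x[j-2] = (x[j] - 2 x[j-1]) / 4.
x[5] = (1536 - 2·464) / 4 = 608/4 = 152
x[4] = (464 - 2·152) / 4 = 160/4 = 40
x[3] = (152 - 2·40) / 4 = 72/4 = 18
x[2] = (40 - 2·18) / 4 = 4/4 = 1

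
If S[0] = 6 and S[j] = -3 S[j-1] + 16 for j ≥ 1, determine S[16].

The fixed point is 16/(1 + 3) = 4, so S[j] - 4 = -3(S[j-1] - 4).
Hence S[j] = 2·(-3)^j + 4.
S[16] = 2·(-3)^{16} + 4 = 2·43046721 + 4 = 86093446.

86093446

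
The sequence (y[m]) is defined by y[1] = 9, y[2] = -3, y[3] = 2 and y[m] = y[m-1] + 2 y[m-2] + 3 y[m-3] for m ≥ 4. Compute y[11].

5157

y[4] = 2 + 2·(-3) + 3·9 = 23
y[5] = 23 + 2·2 + 3·(-3) = 18
y[6] = 18 + 2·23 + 3·2 = 70
y[7] = 70 + 2·18 + 3·23 = 175
y[8] = 175 + 2·70 + 3·18 = 369
y[9] = 369 + 2·175 + 3·70 = 929
y[10] = 929 + 2·369 + 3·175 = 2192
y[11] = 2192 + 2·929 + 3·369 = 5157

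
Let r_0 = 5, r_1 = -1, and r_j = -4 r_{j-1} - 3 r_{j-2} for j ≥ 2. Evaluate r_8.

-13115

r_2 = -4·(-1) - 3·5 = -11
r_3 = -4·(-11) - 3·(-1) = 47
r_4 = -4·47 - 3·(-11) = -155
r_5 = -4·(-155) - 3·47 = 479
r_6 = -4·479 - 3·(-155) = -1451
r_7 = -4·(-1451) - 3·479 = 4367
r_8 = -4·4367 - 3·(-1451) = -13115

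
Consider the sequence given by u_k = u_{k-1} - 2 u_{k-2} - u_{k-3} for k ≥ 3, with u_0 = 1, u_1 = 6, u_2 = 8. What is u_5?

u_3 = 8 - 2·6 - 1 = -5
u_4 = (-5) - 2·8 - 6 = -27
u_5 = (-27) - 2·(-5) - 8 = -25

-25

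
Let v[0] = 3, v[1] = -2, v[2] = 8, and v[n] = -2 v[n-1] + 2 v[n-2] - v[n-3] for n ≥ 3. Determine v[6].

v[3] = -2·8 + 2·(-2) - 3 = -23
v[4] = -2·(-23) + 2·8 - (-2) = 64
v[5] = -2·64 + 2·(-23) - 8 = -182
v[6] = -2·(-182) + 2·64 - (-23) = 515

515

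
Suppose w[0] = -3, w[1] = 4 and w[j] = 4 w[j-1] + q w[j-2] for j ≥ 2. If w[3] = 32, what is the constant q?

4

w[2] = 16 - 3q
w[3] = 64 - 8q
So 64 - 8q = 32, giving q = 4.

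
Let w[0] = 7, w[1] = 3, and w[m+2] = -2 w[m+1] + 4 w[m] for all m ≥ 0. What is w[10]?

159232

w[2] = -2*3 + 4*7 = 22
w[3] = -2*22 + 4*3 = -32
w[4] = -2*(-32) + 4*22 = 152
w[5] = -2*152 + 4*(-32) = -432
w[6] = -2*(-432) + 4*152 = 1472
w[7] = -2*1472 + 4*(-432) = -4672
w[8] = -2*(-4672) + 4*1472 = 15232
w[9] = -2*15232 + 4*(-4672) = -49152
w[10] = -2*(-49152) + 4*15232 = 159232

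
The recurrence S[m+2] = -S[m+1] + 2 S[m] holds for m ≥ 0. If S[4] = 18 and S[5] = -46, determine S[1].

-6

Rearranging, S[m-2] = (S[m] + S[m-1]) / 2.
S[3] = (-46 + 18) / 2 = -28/2 = -14
S[2] = (18 + (-14)) / 2 = 4/2 = 2
S[1] = (-14 + 2) / 2 = -12/2 = -6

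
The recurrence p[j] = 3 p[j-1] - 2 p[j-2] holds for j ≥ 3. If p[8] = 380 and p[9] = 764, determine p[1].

Rearranging, p[j-2] = (p[j] - 3 p[j-1]) / -2.
p[7] = (764 - 3·380) / -2 = -376/-2 = 188
p[6] = (380 - 3·188) / -2 = -184/-2 = 92
p[5] = (188 - 3·92) / -2 = -88/-2 = 44
p[4] = (92 - 3·44) / -2 = -40/-2 = 20
p[3] = (44 - 3·20) / -2 = -16/-2 = 8
p[2] = (20 - 3·8) / -2 = -4/-2 = 2
p[1] = (8 - 3·2) / -2 = 2/-2 = -1

-1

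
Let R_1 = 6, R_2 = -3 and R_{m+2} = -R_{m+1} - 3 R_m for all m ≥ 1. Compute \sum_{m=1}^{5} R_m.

33

R_3 = -(-3) - 3*6 = -15
R_4 = -(-15) - 3*(-3) = 24
R_5 = -24 - 3*(-15) = 21
Sum = 6 + (-3) + (-15) + 24 + 21 = 33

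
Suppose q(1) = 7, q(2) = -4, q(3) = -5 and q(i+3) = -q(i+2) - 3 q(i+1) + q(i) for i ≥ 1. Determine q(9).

-497

q(4) = -(-5) - 3(-4) + 7 = 24
q(5) = -24 - 3(-5) + (-4) = -13
q(6) = -(-13) - 3(24) + (-5) = -64
q(7) = -(-64) - 3(-13) + 24 = 127
q(8) = -127 - 3(-64) + (-13) = 52
q(9) = -52 - 3(127) + (-64) = -497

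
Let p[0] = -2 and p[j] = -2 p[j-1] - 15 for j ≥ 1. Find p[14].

The fixed point is -15/(1 + 2) = -5, so p[j] + 5 = -2(p[j-1] + 5).
Hence p[j] = 3·(-2)^j - 5.
p[14] = 3·(-2)^{14} - 5 = 3·16384 - 5 = 49147.

49147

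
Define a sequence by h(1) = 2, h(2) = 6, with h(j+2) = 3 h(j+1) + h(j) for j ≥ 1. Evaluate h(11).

282962

h(3) = 3*6 + 2 = 20
h(4) = 3*20 + 6 = 66
h(5) = 3*66 + 20 = 218
h(6) = 3*218 + 66 = 720
h(7) = 3*720 + 218 = 2378
h(8) = 3*2378 + 720 = 7854
h(9) = 3*7854 + 2378 = 25940
h(10) = 3*25940 + 7854 = 85674
h(11) = 3*85674 + 25940 = 282962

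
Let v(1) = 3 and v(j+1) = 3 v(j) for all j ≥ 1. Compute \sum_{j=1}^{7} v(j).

3279

v(2) = 3·3 = 9
v(3) = 3·9 = 27
v(4) = 3·27 = 81
v(5) = 3·81 = 243
v(6) = 3·243 = 729
v(7) = 3·729 = 2187
Sum = 3 + 9 + 27 + 81 + 243 + 729 + 2187 = 3279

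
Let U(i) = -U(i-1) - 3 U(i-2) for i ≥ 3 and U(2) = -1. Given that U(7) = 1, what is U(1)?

Let U(1) = v.
U(3) = 1 - 3v
U(4) = 2 + 3v
U(5) = -5 + 6v
U(6) = -1 - 15v
U(7) = 16 - 3v
So 16 - 3v = 1, giving v = 5.

5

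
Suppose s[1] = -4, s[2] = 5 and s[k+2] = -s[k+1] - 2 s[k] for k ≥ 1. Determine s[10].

-61

s[3] = -5 - 2*(-4) = 3
s[4] = -3 - 2*5 = -13
s[5] = -(-13) - 2*3 = 7
s[6] = -7 - 2*(-13) = 19
s[7] = -19 - 2*7 = -33
s[8] = -(-33) - 2*19 = -5
s[9] = -(-5) - 2*(-33) = 71
s[10] = -71 - 2*(-5) = -61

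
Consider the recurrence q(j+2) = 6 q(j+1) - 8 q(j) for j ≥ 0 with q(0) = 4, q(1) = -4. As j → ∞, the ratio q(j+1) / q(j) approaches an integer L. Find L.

4

The characteristic equation is r^2 - 6r + 8 = 0, which factors as (r - 4)(r - 2) = 0.
So the roots are 4 and 2. Since |4| > |2| and the coefficient of 4^j is non-zero, the ratio tends to 4.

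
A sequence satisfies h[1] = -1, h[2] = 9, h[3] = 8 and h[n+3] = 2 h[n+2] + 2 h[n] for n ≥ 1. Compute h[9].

h[4] = 2*8 + 2*(-1) = 14
h[5] = 2*14 + 2*9 = 46
h[6] = 2*46 + 2*8 = 108
h[7] = 2*108 + 2*14 = 244
h[8] = 2*244 + 2*46 = 580
h[9] = 2*580 + 2*108 = 1376

1376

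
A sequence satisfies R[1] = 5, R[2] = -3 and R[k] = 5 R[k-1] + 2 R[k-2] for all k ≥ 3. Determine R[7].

-4765

R[3] = 5(-3) + 2(5) = -5
R[4] = 5(-5) + 2(-3) = -31
R[5] = 5(-31) + 2(-5) = -165
R[6] = 5(-165) + 2(-31) = -887
R[7] = 5(-887) + 2(-165) = -4765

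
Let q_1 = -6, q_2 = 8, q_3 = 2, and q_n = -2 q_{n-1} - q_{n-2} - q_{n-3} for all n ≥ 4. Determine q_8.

-10

q_4 = -2·2 - 8 - (-6) = -6
q_5 = -2·(-6) - 2 - 8 = 2
q_6 = -2·2 - (-6) - 2 = 0
q_7 = -2·0 - 2 - (-6) = 4
q_8 = -2·4 - 0 - 2 = -10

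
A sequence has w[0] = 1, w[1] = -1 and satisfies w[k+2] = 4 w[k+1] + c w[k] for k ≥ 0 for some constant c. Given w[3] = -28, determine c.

w[2] = -4 + c
w[3] = -16 + 3c
So -16 + 3c = -28, giving c = -4.

-4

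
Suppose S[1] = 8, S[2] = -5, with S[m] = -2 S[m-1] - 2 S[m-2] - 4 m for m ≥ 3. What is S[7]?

52

S[3] = -2(-5) - 2(8) - 12 = -18
S[4] = -2(-18) - 2(-5) - 16 = 30
S[5] = -2(30) - 2(-18) - 20 = -44
S[6] = -2(-44) - 2(30) - 24 = 4
S[7] = -2(4) - 2(-44) - 28 = 52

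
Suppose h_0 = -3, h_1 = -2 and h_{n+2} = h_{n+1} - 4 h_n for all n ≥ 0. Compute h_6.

h_2 = (-2) - 4·(-3) = 10
h_3 = 10 - 4·(-2) = 18
h_4 = 18 - 4·10 = -22
h_5 = (-22) - 4·18 = -94
h_6 = (-94) - 4·(-22) = -6

-6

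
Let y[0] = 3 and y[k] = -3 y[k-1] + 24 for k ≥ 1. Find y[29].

205891132094655

The fixed point is 24/(1 + 3) = 6, so y[k] - 6 = -3(y[k-1] - 6).
Hence y[k] = -3·(-3)^k + 6.
y[29] = -3·(-3)^{29} + 6 = -3·-68630377364883 + 6 = 205891132094655.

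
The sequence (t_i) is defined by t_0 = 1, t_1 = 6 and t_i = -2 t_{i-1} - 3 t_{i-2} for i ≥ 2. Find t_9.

t_2 = -2*6 - 3*1 = -15
t_3 = -2*(-15) - 3*6 = 12
t_4 = -2*12 - 3*(-15) = 21
t_5 = -2*21 - 3*12 = -78
t_6 = -2*(-78) - 3*21 = 93
t_7 = -2*93 - 3*(-78) = 48
t_8 = -2*48 - 3*93 = -375
t_9 = -2*(-375) - 3*48 = 606

606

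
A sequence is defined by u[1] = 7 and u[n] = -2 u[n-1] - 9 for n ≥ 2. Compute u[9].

2557

u[2] = -2*7 - 9 = -23
u[3] = -2*(-23) - 9 = 37
u[4] = -2*37 - 9 = -83
u[5] = -2*(-83) - 9 = 157
u[6] = -2*157 - 9 = -323
u[7] = -2*(-323) - 9 = 637
u[8] = -2*637 - 9 = -1283
u[9] = -2*(-1283) - 9 = 2557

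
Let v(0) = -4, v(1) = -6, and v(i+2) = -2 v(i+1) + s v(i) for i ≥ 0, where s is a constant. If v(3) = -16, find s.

v(2) = 12 - 4s
v(3) = -24 + 2s
So -24 + 2s = -16, giving s = 4.

4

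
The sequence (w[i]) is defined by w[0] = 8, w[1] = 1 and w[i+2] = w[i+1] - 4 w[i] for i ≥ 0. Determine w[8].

-535

w[2] = 1 - 4·8 = -31
w[3] = (-31) - 4·1 = -35
w[4] = (-35) - 4·(-31) = 89
w[5] = 89 - 4·(-35) = 229
w[6] = 229 - 4·89 = -127
w[7] = (-127) - 4·229 = -1043
w[8] = (-1043) - 4·(-127) = -535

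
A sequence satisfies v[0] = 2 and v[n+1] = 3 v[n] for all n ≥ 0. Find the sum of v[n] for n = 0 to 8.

v[1] = 3(2) = 6
v[2] = 3(6) = 18
v[3] = 3(18) = 54
v[4] = 3(54) = 162
v[5] = 3(162) = 486
v[6] = 3(486) = 1458
v[7] = 3(1458) = 4374
v[8] = 3(4374) = 13122
Sum = 2 + 6 + 18 + 54 + 162 + 486 + 1458 + 4374 + 13122 = 19682

19682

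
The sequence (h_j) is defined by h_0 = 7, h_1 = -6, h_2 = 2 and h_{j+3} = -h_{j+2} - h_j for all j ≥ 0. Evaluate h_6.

26

h_3 = -2 - 7 = -9
h_4 = -(-9) - (-6) = 15
h_5 = -15 - 2 = -17
h_6 = -(-17) - (-9) = 26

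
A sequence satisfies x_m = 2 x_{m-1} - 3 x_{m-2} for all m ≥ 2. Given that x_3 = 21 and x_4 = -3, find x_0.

Rearranging, x_{m-2} = (x_m - 2 x_{m-1}) / -3.
x_2 = (-3 - 2·21) / -3 = -45/-3 = 15
x_1 = (21 - 2·15) / -3 = -9/-3 = 3
x_0 = (15 - 2·3) / -3 = 9/-3 = -3

-3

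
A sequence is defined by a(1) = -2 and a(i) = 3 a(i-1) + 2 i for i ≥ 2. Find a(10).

a(2) = 3*(-2) + 4 = -2
a(3) = 3*(-2) + 6 = 0
a(4) = 3*0 + 8 = 8
a(5) = 3*8 + 10 = 34
a(6) = 3*34 + 12 = 114
a(7) = 3*114 + 14 = 356
a(8) = 3*356 + 16 = 1084
a(9) = 3*1084 + 18 = 3270
a(10) = 3*3270 + 20 = 9830

9830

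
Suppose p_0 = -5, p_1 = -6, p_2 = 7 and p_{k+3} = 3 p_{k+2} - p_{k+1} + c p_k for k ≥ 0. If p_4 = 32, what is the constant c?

2

p_3 = 27 - 5c
p_4 = 74 - 21c
So 74 - 21c = 32, giving c = 2.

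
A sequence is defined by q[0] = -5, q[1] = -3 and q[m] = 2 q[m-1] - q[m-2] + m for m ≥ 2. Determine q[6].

q[2] = 2·(-3) - (-5) + 2 = 1
q[3] = 2·1 - (-3) + 3 = 8
q[4] = 2·8 - 1 + 4 = 19
q[5] = 2·19 - 8 + 5 = 35
q[6] = 2·35 - 19 + 6 = 57

57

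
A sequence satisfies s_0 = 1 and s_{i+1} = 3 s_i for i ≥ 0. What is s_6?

s_1 = 3(1) = 3
s_2 = 3(3) = 9
s_3 = 3(9) = 27
s_4 = 3(27) = 81
s_5 = 3(81) = 243
s_6 = 3(243) = 729

729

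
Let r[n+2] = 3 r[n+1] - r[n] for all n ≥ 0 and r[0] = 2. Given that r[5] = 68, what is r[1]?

2

Let r[1] = z.
r[2] = -2 + 3z
r[3] = -6 + 8z
r[4] = -16 + 21z
r[5] = -42 + 55z
So -42 + 55z = 68, giving z = 2.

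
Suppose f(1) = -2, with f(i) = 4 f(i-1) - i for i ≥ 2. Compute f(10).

f(2) = 4·(-2) - 2 = -10
f(3) = 4·(-10) - 3 = -43
f(4) = 4·(-43) - 4 = -176
f(5) = 4·(-176) - 5 = -709
f(6) = 4·(-709) - 6 = -2842
f(7) = 4·(-2842) - 7 = -11375
f(8) = 4·(-11375) - 8 = -45508
f(9) = 4·(-45508) - 9 = -182041
f(10) = 4·(-182041) - 10 = -728174

-728174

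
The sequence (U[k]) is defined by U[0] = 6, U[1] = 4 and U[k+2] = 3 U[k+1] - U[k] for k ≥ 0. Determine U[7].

U[2] = 3*4 - 6 = 6
U[3] = 3*6 - 4 = 14
U[4] = 3*14 - 6 = 36
U[5] = 3*36 - 14 = 94
U[6] = 3*94 - 36 = 246
U[7] = 3*246 - 94 = 644

644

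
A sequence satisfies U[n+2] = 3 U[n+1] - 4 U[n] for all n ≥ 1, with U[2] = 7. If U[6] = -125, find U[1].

4

Let U[1] = z.
U[3] = 21 - 4z
U[4] = 35 - 12z
U[5] = 21 - 20z
U[6] = -77 - 12z
So -77 - 12z = -125, giving z = 4.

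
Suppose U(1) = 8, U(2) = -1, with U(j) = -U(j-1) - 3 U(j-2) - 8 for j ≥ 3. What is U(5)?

U(3) = -(-1) - 3·8 - 8 = -31
U(4) = -(-31) - 3·(-1) - 8 = 26
U(5) = -26 - 3·(-31) - 8 = 59

59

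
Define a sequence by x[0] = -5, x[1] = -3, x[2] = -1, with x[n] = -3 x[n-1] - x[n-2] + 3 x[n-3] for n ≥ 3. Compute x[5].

-51

x[3] = -3(-1) - (-3) + 3(-5) = -9
x[4] = -3(-9) - (-1) + 3(-3) = 19
x[5] = -3(19) - (-9) + 3(-1) = -51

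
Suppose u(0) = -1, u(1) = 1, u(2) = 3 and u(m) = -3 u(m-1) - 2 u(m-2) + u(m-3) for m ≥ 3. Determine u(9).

u(3) = -3*3 - 2*1 + (-1) = -12
u(4) = -3*(-12) - 2*3 + 1 = 31
u(5) = -3*31 - 2*(-12) + 3 = -66
u(6) = -3*(-66) - 2*31 + (-12) = 124
u(7) = -3*124 - 2*(-66) + 31 = -209
u(8) = -3*(-209) - 2*124 + (-66) = 313
u(9) = -3*313 - 2*(-209) + 124 = -397

-397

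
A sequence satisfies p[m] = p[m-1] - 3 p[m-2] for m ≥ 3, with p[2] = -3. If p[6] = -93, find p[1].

Let p[1] = z.
p[3] = -3 - 3z
p[4] = 6 - 3z
p[5] = 15 + 6z
p[6] = -3 + 15z
So -3 + 15z = -93, giving z = -6.

-6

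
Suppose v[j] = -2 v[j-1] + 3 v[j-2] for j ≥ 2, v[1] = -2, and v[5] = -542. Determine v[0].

7

Let v[0] = y.
v[2] = 4 + 3y
v[3] = -14 - 6y
v[4] = 40 + 21y
v[5] = -122 - 60y
So -122 - 60y = -542, giving y = 7.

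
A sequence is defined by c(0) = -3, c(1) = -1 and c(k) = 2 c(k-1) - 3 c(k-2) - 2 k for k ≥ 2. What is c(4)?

c(2) = 2*(-1) - 3*(-3) - 4 = 3
c(3) = 2*3 - 3*(-1) - 6 = 3
c(4) = 2*3 - 3*3 - 8 = -11

-11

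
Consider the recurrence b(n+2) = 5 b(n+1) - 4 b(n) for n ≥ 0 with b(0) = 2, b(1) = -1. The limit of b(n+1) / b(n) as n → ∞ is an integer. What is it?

The characteristic equation is r^2 - 5r + 4 = 0, which factors as (r - 4)(r - 1) = 0.
So the roots are 4 and 1. Since |4| > |1| and the coefficient of 4^n is non-zero, the ratio tends to 4.

4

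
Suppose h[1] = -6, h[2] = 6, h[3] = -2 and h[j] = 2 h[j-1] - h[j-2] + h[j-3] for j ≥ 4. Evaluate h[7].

h[4] = 2*(-2) - 6 + (-6) = -16
h[5] = 2*(-16) - (-2) + 6 = -24
h[6] = 2*(-24) - (-16) + (-2) = -34
h[7] = 2*(-34) - (-24) + (-16) = -60

-60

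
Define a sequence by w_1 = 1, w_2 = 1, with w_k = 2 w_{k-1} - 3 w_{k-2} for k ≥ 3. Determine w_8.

43

w_3 = 2·1 - 3·1 = -1
w_4 = 2·(-1) - 3·1 = -5
w_5 = 2·(-5) - 3·(-1) = -7
w_6 = 2·(-7) - 3·(-5) = 1
w_7 = 2·1 - 3·(-7) = 23
w_8 = 2·23 - 3·1 = 43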